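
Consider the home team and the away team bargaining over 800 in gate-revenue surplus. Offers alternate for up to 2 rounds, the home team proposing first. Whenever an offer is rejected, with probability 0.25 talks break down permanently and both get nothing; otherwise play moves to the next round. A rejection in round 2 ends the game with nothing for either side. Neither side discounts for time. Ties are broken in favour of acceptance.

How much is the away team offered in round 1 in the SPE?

600

By backward induction:
Round 2 (the away team proposes): the home team will accept anything ≥ 0, so the away team offers 0 and keeps 800.
Round 1 (the home team proposes): rejecting gives the away team an expected 0.75 × 800 = 600; the home team offers that and keeps 200.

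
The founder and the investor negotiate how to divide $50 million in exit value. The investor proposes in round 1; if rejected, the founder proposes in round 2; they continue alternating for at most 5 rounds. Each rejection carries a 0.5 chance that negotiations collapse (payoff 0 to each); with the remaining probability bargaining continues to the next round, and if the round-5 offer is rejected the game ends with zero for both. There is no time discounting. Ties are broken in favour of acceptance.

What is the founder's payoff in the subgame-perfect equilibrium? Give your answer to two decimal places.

By backward induction:
Round 5 (the investor proposes): the founder will accept anything ≥ 0, so the investor offers 0 and keeps 50.
Round 4 (the founder proposes): rejecting gives the investor an expected 0.5 × 50 = 25, so the founder offers 25, keeping 25.
Round 3 (the investor proposes): rejecting gives the founder an expected 0.5 × 25 = 12.5; the investor offers that and keeps 37.5.
Round 2 (the founder proposes): rejecting gives the investor an expected 0.5 × 37.5 = 18.75. The founder offers 18.75 and keeps 50 − 18.75 = 31.25.
Round 1 (the investor proposes): rejecting gives the founder an expected 0.5 × 31.25 = 15.625. The investor offers 15.625 and keeps 50 − 15.625 = 34.375.

15.63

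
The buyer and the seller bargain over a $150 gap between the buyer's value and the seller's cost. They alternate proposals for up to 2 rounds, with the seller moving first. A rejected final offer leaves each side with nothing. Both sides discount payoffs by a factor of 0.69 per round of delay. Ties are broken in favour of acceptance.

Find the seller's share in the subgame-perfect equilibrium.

Round 2 (the buyer proposes): rejection yields 0 for the seller; the buyer offers 0 and keeps 150.
Round 1 (the seller proposes): the buyer can get 150 next round, worth 0.69 × 150 = 103.5 now; the seller offers that and keeps 46.5.

46.5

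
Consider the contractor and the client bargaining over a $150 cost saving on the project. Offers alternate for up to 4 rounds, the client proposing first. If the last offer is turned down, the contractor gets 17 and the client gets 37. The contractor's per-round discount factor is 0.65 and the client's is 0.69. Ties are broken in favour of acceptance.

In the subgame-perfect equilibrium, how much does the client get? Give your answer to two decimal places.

86.83

Round 4 (the contractor proposes): the client gets 37 if talks fail, so the contractor offers 37 and keeps 113.
Round 3 (the client proposes): the contractor can get 113 next round, worth 0.65 × 113 = 73.45 now, so the client offers 73.45, keeping 76.55.
Round 2 (the contractor proposes): the client can get 76.55 next round, worth 0.69 × 76.55 = 52.8195 now. The contractor offers 52.8195 and keeps 150 − 52.8195 = 97.1805.
Round 1 (the client proposes): the contractor can get 97.1805 next round, worth 0.65 × 97.1805 = 63.167325 now. The client offers 63.167325 and keeps 150 − 63.167325 = 86.832675.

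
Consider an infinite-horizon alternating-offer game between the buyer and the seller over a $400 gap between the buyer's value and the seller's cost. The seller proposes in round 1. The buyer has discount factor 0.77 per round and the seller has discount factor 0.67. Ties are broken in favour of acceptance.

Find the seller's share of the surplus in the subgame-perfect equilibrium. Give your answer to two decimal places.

190.04

When the seller proposes, the buyer accepts any offer worth at least 0.77 times what the buyer would get by proposing next round; and vice versa.
This gives x = 400 − 0.77y and y = 400 − 0.67x, where x and y are each side's share when it proposes.
Hence (1 − 0.77·0.67)x = 400(1 − 0.77), i.e. 0.4841·x = 92.
x ≈ 190.0434; the buyer's share is 400 − x ≈ 209.9566.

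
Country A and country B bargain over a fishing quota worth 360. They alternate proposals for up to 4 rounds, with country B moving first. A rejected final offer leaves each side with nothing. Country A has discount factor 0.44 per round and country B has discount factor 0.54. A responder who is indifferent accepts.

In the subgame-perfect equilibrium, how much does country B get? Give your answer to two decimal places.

249.50

Solve by backward induction from round 4.
Round 4 (country A proposes): rejection yields 0 for country B; country A offers 0 and keeps 360.
Round 3 (country B proposes): country A can get 360 next round, worth 0.44 × 360 = 158.4 now; country B offers that and keeps 201.6.
Round 2 (country A proposes): country B can get 201.6 next round, worth 0.54 × 201.6 = 108.864 now; country A offers that and keeps 251.136.
Round 1 (country B proposes): country A can get 251.136 next round, worth 0.44 × 251.136 = 110.49984 now. Country B offers 110.49984 and keeps 360 − 110.49984 = 249.50016.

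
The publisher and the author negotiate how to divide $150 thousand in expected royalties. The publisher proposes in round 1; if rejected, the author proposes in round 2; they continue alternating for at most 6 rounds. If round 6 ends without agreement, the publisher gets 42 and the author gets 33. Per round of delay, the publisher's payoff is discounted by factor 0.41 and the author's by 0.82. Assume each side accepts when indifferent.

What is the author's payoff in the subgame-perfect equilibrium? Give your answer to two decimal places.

106.98

Solve by backward induction from round 6.
Round 6 (the author proposes): the publisher gets 42 if talks fail, so the author offers 42 and keeps 108.
Round 5 (the publisher proposes): the author can get 108 next round, worth 0.82 × 108 = 88.56 now, so the publisher offers 88.56, keeping 61.44.
Round 4 (the author proposes): the publisher can get 61.44 next round, worth 0.41 × 61.44 = 25.1904 now, so the author offers 25.1904, keeping 124.8096.
Round 3 (the publisher proposes): the author can get 124.8096 next round, worth 0.82 × 124.8096 = 102.343872 now; the publisher offers that and keeps 47.656128.
Round 2 (the author proposes): the publisher can get 47.656128 next round, worth 0.41 × 47.656128 = 19.53901248 now, so the author offers 19.53901248, keeping 130.46098752.
Round 1 (the publisher proposes): the author can get 130.46098752 next round, worth 0.82 × 130.46098752 = 106.9780097664 now. The publisher offers 106.9780097664 and keeps 150 − 106.9780097664 = 43.0219902336.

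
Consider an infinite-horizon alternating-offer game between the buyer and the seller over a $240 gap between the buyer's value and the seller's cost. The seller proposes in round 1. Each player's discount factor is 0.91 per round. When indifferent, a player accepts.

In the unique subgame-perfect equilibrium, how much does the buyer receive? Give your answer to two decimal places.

114.35

In a stationary SPE each proposer offers the other exactly their discounted continuation value.
If the seller keeps x when proposing and the buyer keeps y when proposing, then x = 240 − 0.91y and y = 240 − 0.91x.
Solving: x = 240(1 − 0.91) / (1 − 0.91·0.91) = 21.6 / 0.1719 ≈ 125.6545.
The buyer gets 240 − 125.6545 ≈ 114.3455.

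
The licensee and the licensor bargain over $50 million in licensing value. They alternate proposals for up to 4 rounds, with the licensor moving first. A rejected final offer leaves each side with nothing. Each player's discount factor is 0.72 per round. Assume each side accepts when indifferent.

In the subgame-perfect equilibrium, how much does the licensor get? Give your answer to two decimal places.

Round 4 (the licensee proposes): rejection yields 0 for the licensor; the licensee offers 0 and keeps 50.
Round 3 (the licensor proposes): the licensee can get 50 next round, worth 0.72 × 50 = 36 now; the licensor offers that and keeps 14.
Round 2 (the licensee proposes): the licensor can get 14 next round, worth 0.72 × 14 = 10.08 now; the licensee offers that and keeps 39.92.
Round 1 (the licensor proposes): the licensee can get 39.92 next round, worth 0.72 × 39.92 = 28.7424 now. The licensor offers 28.7424 and keeps 50 − 28.7424 = 21.2576.

21.26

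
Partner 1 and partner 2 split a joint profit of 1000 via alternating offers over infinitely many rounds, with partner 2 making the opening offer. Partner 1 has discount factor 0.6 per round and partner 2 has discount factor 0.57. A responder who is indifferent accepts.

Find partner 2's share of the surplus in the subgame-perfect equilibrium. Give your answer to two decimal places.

607.90

Let x be partner 2's share when partner 2 proposes and y be partner 1's share when partner 1 proposes.
Partner 1 accepts iff offered ≥ 0.6·y, so x = 1000 − 0.6y. Symmetrically y = 1000 − 0.57x.
Substituting: x = 1000 − 0.6(1000 − 0.57x), giving x(1 − 0.57·0.6) = 1000(1 − 0.6).
So x = 1000 × 0.4 / 0.658 ≈ 607.9027, and partner 1 receives 1000 − x ≈ 392.0973.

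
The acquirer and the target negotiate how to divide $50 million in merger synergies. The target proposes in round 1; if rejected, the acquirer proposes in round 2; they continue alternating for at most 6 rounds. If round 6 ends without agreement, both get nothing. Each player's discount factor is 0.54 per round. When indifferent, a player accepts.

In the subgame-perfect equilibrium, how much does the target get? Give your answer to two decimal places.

Solve by backward induction from round 6.
Round 6 (the acquirer proposes): rejection yields 0 for the target; the acquirer offers 0 and keeps 50.
Round 5 (the target proposes): the acquirer can get 50 next round, worth 0.54 × 50 = 27 now; the target offers that and keeps 23.
Round 4 (the acquirer proposes): the target can get 23 next round, worth 0.54 × 23 = 12.42 now; the acquirer offers that and keeps 37.58.
Round 3 (the target proposes): the acquirer can get 37.58 next round, worth 0.54 × 37.58 = 20.2932 now, so the target offers 20.2932, keeping 29.7068.
Round 2 (the acquirer proposes): the target can get 29.7068 next round, worth 0.54 × 29.7068 = 16.041672 now, so the acquirer offers 16.041672, keeping 33.958328.
Round 1 (the target proposes): the acquirer can get 33.958328 next round, worth 0.54 × 33.958328 = 18.33749712 now; the target offers that and keeps 31.66250288.

31.66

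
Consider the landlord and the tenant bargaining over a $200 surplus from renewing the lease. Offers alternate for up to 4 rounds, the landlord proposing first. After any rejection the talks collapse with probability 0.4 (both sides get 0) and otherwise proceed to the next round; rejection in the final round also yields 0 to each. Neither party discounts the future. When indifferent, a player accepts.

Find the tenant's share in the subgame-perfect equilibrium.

91.2

Round 4 (the tenant proposes): rejection yields 0 for the landlord; the tenant offers 0 and keeps 200.
Round 3 (the landlord proposes): rejecting gives the tenant an expected 0.6 × 200 = 120. The landlord offers 120 and keeps 200 − 120 = 80.
Round 2 (the tenant proposes): rejecting gives the landlord an expected 0.6 × 80 = 48. The tenant offers 48 and keeps 200 − 48 = 152.
Round 1 (the landlord proposes): rejecting gives the tenant an expected 0.6 × 152 = 91.2; the landlord offers that and keeps 108.8.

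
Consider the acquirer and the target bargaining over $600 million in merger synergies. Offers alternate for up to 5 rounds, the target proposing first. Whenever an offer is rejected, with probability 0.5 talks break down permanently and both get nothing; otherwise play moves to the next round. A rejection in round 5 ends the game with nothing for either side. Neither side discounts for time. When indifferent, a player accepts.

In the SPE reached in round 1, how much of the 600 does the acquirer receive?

By backward induction:
Round 5 (the target proposes): the acquirer will accept anything ≥ 0, so the target offers 0 and keeps 600.
Round 4 (the acquirer proposes): rejecting gives the target an expected 0.5 × 600 = 300, so the acquirer offers 300, keeping 300.
Round 3 (the target proposes): rejecting gives the acquirer an expected 0.5 × 300 = 150; the target offers that and keeps 450.
Round 2 (the acquirer proposes): rejecting gives the target an expected 0.5 × 450 = 225, so the acquirer offers 225, keeping 375.
Round 1 (the target proposes): rejecting gives the acquirer an expected 0.5 × 375 = 187.5; the target offers that and keeps 412.5.

187.5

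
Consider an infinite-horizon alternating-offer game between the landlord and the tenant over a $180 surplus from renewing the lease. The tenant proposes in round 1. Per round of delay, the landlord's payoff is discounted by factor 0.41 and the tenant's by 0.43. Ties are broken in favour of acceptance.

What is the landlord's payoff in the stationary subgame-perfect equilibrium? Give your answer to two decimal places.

When the tenant proposes, the landlord accepts any offer worth at least 0.41 times what the landlord would get by proposing next round; and vice versa.
This gives x = 180 − 0.41y and y = 180 − 0.43x, where x and y are each side's share when it proposes.
Hence (1 − 0.41·0.43)x = 180(1 − 0.41), i.e. 0.8237·x = 106.2.
x ≈ 128.9304; the landlord's share is 180 − x ≈ 51.0696.

51.07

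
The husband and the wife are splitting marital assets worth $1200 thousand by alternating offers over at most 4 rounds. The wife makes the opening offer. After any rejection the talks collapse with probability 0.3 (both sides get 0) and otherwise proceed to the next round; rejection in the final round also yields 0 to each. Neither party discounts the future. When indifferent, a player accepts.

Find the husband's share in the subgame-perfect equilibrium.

663.6

By backward induction:
Round 4 (the husband proposes): the wife will accept anything ≥ 0, so the husband offers 0 and keeps 1200.
Round 3 (the wife proposes): rejecting gives the husband an expected 0.7 × 1200 = 840; the wife offers that and keeps 360.
Round 2 (the husband proposes): rejecting gives the wife an expected 0.7 × 360 = 252, so the husband offers 252, keeping 948.
Round 1 (the wife proposes): rejecting gives the husband an expected 0.7 × 948 = 663.6. The wife offers 663.6 and keeps 1200 − 663.6 = 536.4.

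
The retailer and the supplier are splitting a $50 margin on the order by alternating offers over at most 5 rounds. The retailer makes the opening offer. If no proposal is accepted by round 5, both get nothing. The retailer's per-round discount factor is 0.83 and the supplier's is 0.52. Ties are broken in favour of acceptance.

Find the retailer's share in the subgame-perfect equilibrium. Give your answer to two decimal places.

43.67

Round 5 (the retailer proposes): the supplier will accept anything ≥ 0, so the retailer offers 0 and keeps 50.
Round 4 (the supplier proposes): the retailer can get 50 next round, worth 0.83 × 50 = 41.5 now; the supplier offers that and keeps 8.5.
Round 3 (the retailer proposes): the supplier can get 8.5 next round, worth 0.52 × 8.5 = 4.42 now. The retailer offers 4.42 and keeps 50 − 4.42 = 45.58.
Round 2 (the supplier proposes): the retailer can get 45.58 next round, worth 0.83 × 45.58 = 37.8314 now; the supplier offers that and keeps 12.1686.
Round 1 (the retailer proposes): the supplier can get 12.1686 next round, worth 0.52 × 12.1686 = 6.327672 now; the retailer offers that and keeps 43.672328.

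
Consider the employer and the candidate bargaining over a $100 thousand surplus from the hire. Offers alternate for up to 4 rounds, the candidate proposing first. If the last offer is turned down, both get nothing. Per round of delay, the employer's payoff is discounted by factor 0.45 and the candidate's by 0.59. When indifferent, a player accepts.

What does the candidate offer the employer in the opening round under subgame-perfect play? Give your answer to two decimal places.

Round 4 (the employer proposes): rejection yields 0 for the candidate; the employer offers 0 and keeps 100.
Round 3 (the candidate proposes): the employer can get 100 next round, worth 0.45 × 100 = 45 now. The candidate offers 45 and keeps 100 − 45 = 55.
Round 2 (the employer proposes): the candidate can get 55 next round, worth 0.59 × 55 = 32.45 now. The employer offers 32.45 and keeps 100 − 32.45 = 67.55.
Round 1 (the candidate proposes): the employer can get 67.55 next round, worth 0.45 × 67.55 = 30.3975 now; the candidate offers that and keeps 69.6025.

30.40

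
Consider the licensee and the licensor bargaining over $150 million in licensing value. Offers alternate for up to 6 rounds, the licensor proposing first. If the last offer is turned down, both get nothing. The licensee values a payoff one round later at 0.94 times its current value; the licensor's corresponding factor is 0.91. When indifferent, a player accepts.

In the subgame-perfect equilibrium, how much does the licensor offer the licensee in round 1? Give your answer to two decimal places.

By backward induction:
Round 6 (the licensee proposes): the licensor will accept anything ≥ 0, so the licensee offers 0 and keeps 150.
Round 5 (the licensor proposes): the licensee can get 150 next round, worth 0.94 × 150 = 141 now. The licensor offers 141 and keeps 150 − 141 = 9.
Round 4 (the licensee proposes): the licensor can get 9 next round, worth 0.91 × 9 = 8.19 now. The licensee offers 8.19 and keeps 150 − 8.19 = 141.81.
Round 3 (the licensor proposes): the licensee can get 141.81 next round, worth 0.94 × 141.81 = 133.3014 now. The licensor offers 133.3014 and keeps 150 − 133.3014 = 16.6986.
Round 2 (the licensee proposes): the licensor can get 16.6986 next round, worth 0.91 × 16.6986 = 15.195726 now. The licensee offers 15.195726 and keeps 150 − 15.195726 = 134.804274.
Round 1 (the licensor proposes): the licensee can get 134.804274 next round, worth 0.94 × 134.804274 = 126.71601756 now; the licensor offers that and keeps 23.28398244.

126.72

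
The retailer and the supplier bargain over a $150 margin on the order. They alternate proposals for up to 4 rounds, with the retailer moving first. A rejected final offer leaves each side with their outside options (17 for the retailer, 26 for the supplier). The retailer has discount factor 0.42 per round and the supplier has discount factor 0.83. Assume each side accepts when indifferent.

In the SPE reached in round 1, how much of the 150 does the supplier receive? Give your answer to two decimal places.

110.69

Round 4 (the supplier proposes): the retailer gets 17 if talks fail, so the supplier offers 17 and keeps 133.
Round 3 (the retailer proposes): the supplier can get 133 next round, worth 0.83 × 133 = 110.39 now, so the retailer offers 110.39, keeping 39.61.
Round 2 (the supplier proposes): the retailer can get 39.61 next round, worth 0.42 × 39.61 = 16.6362 now. The supplier offers 16.6362 and keeps 150 − 16.6362 = 133.3638.
Round 1 (the retailer proposes): the supplier can get 133.3638 next round, worth 0.83 × 133.3638 = 110.691954 now; the retailer offers that and keeps 39.308046.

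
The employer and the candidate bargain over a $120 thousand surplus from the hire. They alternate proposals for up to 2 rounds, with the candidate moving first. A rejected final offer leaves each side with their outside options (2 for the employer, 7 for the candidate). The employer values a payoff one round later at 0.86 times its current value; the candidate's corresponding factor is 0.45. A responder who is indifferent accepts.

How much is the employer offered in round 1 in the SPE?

97.18

By backward induction:
Round 2 (the employer proposes): the candidate gets 7 if talks fail, so the employer offers 7 and keeps 113.
Round 1 (the candidate proposes): the employer can get 113 next round, worth 0.86 × 113 = 97.18 now; the candidate offers that and keeps 22.82.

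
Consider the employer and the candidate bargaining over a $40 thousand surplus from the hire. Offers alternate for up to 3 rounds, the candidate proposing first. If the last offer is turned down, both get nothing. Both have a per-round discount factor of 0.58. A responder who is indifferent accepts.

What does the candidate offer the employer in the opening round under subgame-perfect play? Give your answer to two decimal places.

9.74

Round 3 (the candidate proposes): rejection yields 0 for the employer; the candidate offers 0 and keeps 40.
Round 2 (the employer proposes): the candidate can get 40 next round, worth 0.58 × 40 = 23.2 now; the employer offers that and keeps 16.8.
Round 1 (the candidate proposes): the employer can get 16.8 next round, worth 0.58 × 16.8 = 9.744 now; the candidate offers that and keeps 30.256.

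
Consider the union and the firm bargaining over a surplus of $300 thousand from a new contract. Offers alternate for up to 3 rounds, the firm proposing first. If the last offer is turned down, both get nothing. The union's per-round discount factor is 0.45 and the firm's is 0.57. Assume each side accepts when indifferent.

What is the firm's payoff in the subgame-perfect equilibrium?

241.95

Round 3 (the firm proposes): rejection yields 0 for the union; the firm offers 0 and keeps 300.
Round 2 (the union proposes): the firm can get 300 next round, worth 0.57 × 300 = 171 now; the union offers that and keeps 129.
Round 1 (the firm proposes): the union can get 129 next round, worth 0.45 × 129 = 58.05 now, so the firm offers 58.05, keeping 241.95.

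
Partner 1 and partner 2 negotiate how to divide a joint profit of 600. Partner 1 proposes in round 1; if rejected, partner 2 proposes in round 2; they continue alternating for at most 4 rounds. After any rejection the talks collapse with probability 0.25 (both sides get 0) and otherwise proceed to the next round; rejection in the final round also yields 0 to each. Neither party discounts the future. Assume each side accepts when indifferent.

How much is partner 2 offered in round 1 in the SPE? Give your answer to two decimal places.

Round 4 (partner 2 proposes): partner 1 will accept anything ≥ 0, so partner 2 offers 0 and keeps 600.
Round 3 (partner 1 proposes): rejecting gives partner 2 an expected 0.75 × 600 = 450, so partner 1 offers 450, keeping 150.
Round 2 (partner 2 proposes): rejecting gives partner 1 an expected 0.75 × 150 = 112.5; partner 2 offers that and keeps 487.5.
Round 1 (partner 1 proposes): rejecting gives partner 2 an expected 0.75 × 487.5 = 365.625; partner 1 offers that and keeps 234.375.

365.63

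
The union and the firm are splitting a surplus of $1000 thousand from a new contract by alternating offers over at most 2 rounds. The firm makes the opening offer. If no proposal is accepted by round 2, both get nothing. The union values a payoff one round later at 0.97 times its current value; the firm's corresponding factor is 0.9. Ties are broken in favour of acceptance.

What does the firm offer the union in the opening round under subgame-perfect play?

970

Solve by backward induction from round 2.
Round 2 (the union proposes): rejection yields 0 for the firm; the union offers 0 and keeps 1000.
Round 1 (the firm proposes): the union can get 1000 next round, worth 0.97 × 1000 = 970 now; the firm offers that and keeps 30.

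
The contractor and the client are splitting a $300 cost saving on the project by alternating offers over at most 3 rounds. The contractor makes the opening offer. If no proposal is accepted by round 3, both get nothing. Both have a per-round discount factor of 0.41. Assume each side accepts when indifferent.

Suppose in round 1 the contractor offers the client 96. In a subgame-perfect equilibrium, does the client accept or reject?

Accept

Work out the client's continuation value if the offer is rejected.
Round 3 (the contractor proposes): rejection yields 0 for the client; the contractor offers 0 and keeps 300.
Round 2 (the client proposes): the contractor can get 300 next round, worth 0.41 × 300 = 123 now, so the client offers 123, keeping 177.
So by rejecting in round 1, the client gets 177 next round, worth 0.41 × 177 = 72.57 now.
Offer 96 ≥ 72.57, so the client accepts.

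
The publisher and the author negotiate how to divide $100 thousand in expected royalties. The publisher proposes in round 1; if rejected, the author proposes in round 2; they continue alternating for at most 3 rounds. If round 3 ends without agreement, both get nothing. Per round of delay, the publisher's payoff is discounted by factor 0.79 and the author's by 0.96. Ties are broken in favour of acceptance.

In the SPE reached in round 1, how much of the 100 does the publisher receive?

79.84

By backward induction:
Round 3 (the publisher proposes): the author will accept anything ≥ 0, so the publisher offers 0 and keeps 100.
Round 2 (the author proposes): the publisher can get 100 next round, worth 0.79 × 100 = 79 now. The author offers 79 and keeps 100 − 79 = 21.
Round 1 (the publisher proposes): the author can get 21 next round, worth 0.96 × 21 = 20.16 now; the publisher offers that and keeps 79.84.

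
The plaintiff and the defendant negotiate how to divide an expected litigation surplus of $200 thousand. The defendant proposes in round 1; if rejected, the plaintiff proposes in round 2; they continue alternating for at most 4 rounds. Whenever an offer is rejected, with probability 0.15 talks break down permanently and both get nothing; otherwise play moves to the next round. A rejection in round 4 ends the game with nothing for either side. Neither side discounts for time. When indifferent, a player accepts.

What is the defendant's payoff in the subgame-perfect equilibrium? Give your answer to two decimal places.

51.68

Round 4 (the plaintiff proposes): the defendant will accept anything ≥ 0, so the plaintiff offers 0 and keeps 200.
Round 3 (the defendant proposes): rejecting gives the plaintiff an expected 0.85 × 200 = 170; the defendant offers that and keeps 30.
Round 2 (the plaintiff proposes): rejecting gives the defendant an expected 0.85 × 30 = 25.5, so the plaintiff offers 25.5, keeping 174.5.
Round 1 (the defendant proposes): rejecting gives the plaintiff an expected 0.85 × 174.5 = 148.325, so the defendant offers 148.325, keeping 51.675.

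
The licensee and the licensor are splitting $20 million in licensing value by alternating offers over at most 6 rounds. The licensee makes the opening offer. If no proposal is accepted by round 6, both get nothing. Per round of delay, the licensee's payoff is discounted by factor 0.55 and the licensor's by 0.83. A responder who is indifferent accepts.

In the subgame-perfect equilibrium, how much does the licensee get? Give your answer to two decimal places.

Solve by backward induction from round 6.
Round 6 (the licensor proposes): rejection yields 0 for the licensee; the licensor offers 0 and keeps 20.
Round 5 (the licensee proposes): the licensor can get 20 next round, worth 0.83 × 20 = 16.6 now; the licensee offers that and keeps 3.4.
Round 4 (the licensor proposes): the licensee can get 3.4 next round, worth 0.55 × 3.4 = 1.87 now; the licensor offers that and keeps 18.13.
Round 3 (the licensee proposes): the licensor can get 18.13 next round, worth 0.83 × 18.13 = 15.0479 now; the licensee offers that and keeps 4.9521.
Round 2 (the licensor proposes): the licensee can get 4.9521 next round, worth 0.55 × 4.9521 = 2.723655 now; the licensor offers that and keeps 17.276345.
Round 1 (the licensee proposes): the licensor can get 17.276345 next round, worth 0.83 × 17.276345 = 14.33936635 now. The licensee offers 14.33936635 and keeps 20 − 14.33936635 = 5.66063365.

5.66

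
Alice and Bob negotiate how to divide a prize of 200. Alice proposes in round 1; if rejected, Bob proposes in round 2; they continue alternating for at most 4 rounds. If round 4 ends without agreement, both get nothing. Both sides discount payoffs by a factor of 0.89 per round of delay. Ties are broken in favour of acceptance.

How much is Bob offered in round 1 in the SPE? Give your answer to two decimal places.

160.57

Round 4 (Bob proposes): rejection yields 0 for Alice; Bob offers 0 and keeps 200.
Round 3 (Alice proposes): Bob can get 200 next round, worth 0.89 × 200 = 178 now. Alice offers 178 and keeps 200 − 178 = 22.
Round 2 (Bob proposes): Alice can get 22 next round, worth 0.89 × 22 = 19.58 now; Bob offers that and keeps 180.42.
Round 1 (Alice proposes): Bob can get 180.42 next round, worth 0.89 × 180.42 = 160.5738 now, so Alice offers 160.5738, keeping 39.4262.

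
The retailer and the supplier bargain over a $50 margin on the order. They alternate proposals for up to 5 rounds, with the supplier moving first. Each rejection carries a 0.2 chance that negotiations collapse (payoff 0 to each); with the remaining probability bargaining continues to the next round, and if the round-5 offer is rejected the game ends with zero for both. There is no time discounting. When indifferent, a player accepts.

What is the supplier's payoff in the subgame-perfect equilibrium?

Round 5 (the supplier proposes): rejection yields 0 for the retailer; the supplier offers 0 and keeps 50.
Round 4 (the retailer proposes): rejecting gives the supplier an expected 0.8 × 50 = 40; the retailer offers that and keeps 10.
Round 3 (the supplier proposes): rejecting gives the retailer an expected 0.8 × 10 = 8. The supplier offers 8 and keeps 50 − 8 = 42.
Round 2 (the retailer proposes): rejecting gives the supplier an expected 0.8 × 42 = 33.6, so the retailer offers 33.6, keeping 16.4.
Round 1 (the supplier proposes): rejecting gives the retailer an expected 0.8 × 16.4 = 13.12; the supplier offers that and keeps 36.88.

36.88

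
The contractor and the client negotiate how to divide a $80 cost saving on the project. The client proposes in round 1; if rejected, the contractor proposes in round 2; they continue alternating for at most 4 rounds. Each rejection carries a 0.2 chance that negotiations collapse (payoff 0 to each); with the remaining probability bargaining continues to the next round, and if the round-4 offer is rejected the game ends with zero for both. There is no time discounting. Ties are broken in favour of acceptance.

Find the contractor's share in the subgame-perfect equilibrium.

53.76

Round 4 (the contractor proposes): rejection yields 0 for the client; the contractor offers 0 and keeps 80.
Round 3 (the client proposes): rejecting gives the contractor an expected 0.8 × 80 = 64; the client offers that and keeps 16.
Round 2 (the contractor proposes): rejecting gives the client an expected 0.8 × 16 = 12.8. The contractor offers 12.8 and keeps 80 − 12.8 = 67.2.
Round 1 (the client proposes): rejecting gives the contractor an expected 0.8 × 67.2 = 53.76; the client offers that and keeps 26.24.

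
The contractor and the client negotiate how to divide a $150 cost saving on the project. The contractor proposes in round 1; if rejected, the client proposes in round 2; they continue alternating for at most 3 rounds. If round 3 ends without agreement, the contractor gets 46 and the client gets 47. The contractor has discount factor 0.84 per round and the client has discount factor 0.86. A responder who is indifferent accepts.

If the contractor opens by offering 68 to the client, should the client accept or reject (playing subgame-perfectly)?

Round 3 (the contractor proposes): the client gets 47 if talks fail, so the contractor offers 47 and keeps 103.
Round 2 (the client proposes): the contractor can get 103 next round, worth 0.84 × 103 = 86.52 now. The client offers 86.52 and keeps 150 − 86.52 = 63.48.
So by rejecting in round 1, the client gets 63.48 next round, worth 0.86 × 63.48 = 54.5928 now.
Offer 68 ≥ 54.5928, so the client accepts.

Accept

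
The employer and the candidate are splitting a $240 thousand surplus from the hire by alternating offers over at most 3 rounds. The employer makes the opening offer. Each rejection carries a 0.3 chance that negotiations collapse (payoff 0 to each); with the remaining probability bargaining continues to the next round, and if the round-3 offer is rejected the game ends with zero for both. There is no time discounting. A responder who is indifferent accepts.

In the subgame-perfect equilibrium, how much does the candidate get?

By backward induction:
Round 3 (the employer proposes): the candidate will accept anything ≥ 0, so the employer offers 0 and keeps 240.
Round 2 (the candidate proposes): rejecting gives the employer an expected 0.7 × 240 = 168, so the candidate offers 168, keeping 72.
Round 1 (the employer proposes): rejecting gives the candidate an expected 0.7 × 72 = 50.4, so the employer offers 50.4, keeping 189.6.

50.4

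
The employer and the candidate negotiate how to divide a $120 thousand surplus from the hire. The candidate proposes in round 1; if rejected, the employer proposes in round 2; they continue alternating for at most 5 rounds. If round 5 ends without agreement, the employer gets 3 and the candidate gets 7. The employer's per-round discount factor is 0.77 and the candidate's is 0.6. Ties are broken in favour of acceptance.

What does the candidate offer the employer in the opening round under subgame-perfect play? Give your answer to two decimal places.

54.68

Round 5 (the candidate proposes): the employer gets 3 if talks fail, so the candidate offers 3 and keeps 117.
Round 4 (the employer proposes): the candidate can get 117 next round, worth 0.6 × 117 = 70.2 now, so the employer offers 70.2, keeping 49.8.
Round 3 (the candidate proposes): the employer can get 49.8 next round, worth 0.77 × 49.8 = 38.346 now; the candidate offers that and keeps 81.654.
Round 2 (the employer proposes): the candidate can get 81.654 next round, worth 0.6 × 81.654 = 48.9924 now; the employer offers that and keeps 71.0076.
Round 1 (the candidate proposes): the employer can get 71.0076 next round, worth 0.77 × 71.0076 = 54.675852 now, so the candidate offers 54.675852, keeping 65.324148.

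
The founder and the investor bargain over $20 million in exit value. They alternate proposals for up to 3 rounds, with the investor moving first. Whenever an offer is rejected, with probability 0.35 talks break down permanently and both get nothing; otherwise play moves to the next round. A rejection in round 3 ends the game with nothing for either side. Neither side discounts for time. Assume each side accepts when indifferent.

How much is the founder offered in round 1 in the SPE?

Round 3 (the investor proposes): rejection yields 0 for the founder; the investor offers 0 and keeps 20.
Round 2 (the founder proposes): rejecting gives the investor an expected 0.65 × 20 = 13, so the founder offers 13, keeping 7.
Round 1 (the investor proposes): rejecting gives the founder an expected 0.65 × 7 = 4.55, so the investor offers 4.55, keeping 15.45.

4.55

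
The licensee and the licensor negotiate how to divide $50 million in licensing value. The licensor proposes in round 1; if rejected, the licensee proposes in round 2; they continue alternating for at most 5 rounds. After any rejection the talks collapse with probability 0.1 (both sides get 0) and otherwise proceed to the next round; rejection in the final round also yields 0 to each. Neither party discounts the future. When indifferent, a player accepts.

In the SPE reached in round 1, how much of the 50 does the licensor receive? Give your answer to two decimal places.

By backward induction:
Round 5 (the licensor proposes): the licensee will accept anything ≥ 0, so the licensor offers 0 and keeps 50.
Round 4 (the licensee proposes): rejecting gives the licensor an expected 0.9 × 50 = 45. The licensee offers 45 and keeps 50 − 45 = 5.
Round 3 (the licensor proposes): rejecting gives the licensee an expected 0.9 × 5 = 4.5; the licensor offers that and keeps 45.5.
Round 2 (the licensee proposes): rejecting gives the licensor an expected 0.9 × 45.5 = 40.95, so the licensee offers 40.95, keeping 9.05.
Round 1 (the licensor proposes): rejecting gives the licensee an expected 0.9 × 9.05 = 8.145; the licensor offers that and keeps 41.855.

41.86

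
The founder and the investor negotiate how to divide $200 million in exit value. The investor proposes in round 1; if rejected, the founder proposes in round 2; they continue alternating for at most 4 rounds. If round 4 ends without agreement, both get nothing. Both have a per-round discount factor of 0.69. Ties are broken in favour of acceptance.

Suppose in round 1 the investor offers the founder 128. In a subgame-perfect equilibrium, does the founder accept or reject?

Round 4 (the founder proposes): the investor will accept anything ≥ 0, so the founder offers 0 and keeps 200.
Round 3 (the investor proposes): the founder can get 200 next round, worth 0.69 × 200 = 138 now; the investor offers that and keeps 62.
Round 2 (the founder proposes): the investor can get 62 next round, worth 0.69 × 62 = 42.78 now; the founder offers that and keeps 157.22.
So by rejecting in round 1, the founder gets 157.22 next round, worth 0.69 × 157.22 = 108.4818 now.
Offer 128 ≥ 108.4818, so the founder accepts.

Accept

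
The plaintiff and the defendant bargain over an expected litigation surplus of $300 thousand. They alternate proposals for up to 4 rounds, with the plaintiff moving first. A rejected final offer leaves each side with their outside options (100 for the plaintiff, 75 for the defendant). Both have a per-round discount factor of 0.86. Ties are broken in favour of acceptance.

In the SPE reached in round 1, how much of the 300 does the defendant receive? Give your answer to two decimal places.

163.33

By backward induction:
Round 4 (the defendant proposes): the plaintiff gets 100 if talks fail, so the defendant offers 100 and keeps 200.
Round 3 (the plaintiff proposes): the defendant can get 200 next round, worth 0.86 × 200 = 172 now; the plaintiff offers that and keeps 128.
Round 2 (the defendant proposes): the plaintiff can get 128 next round, worth 0.86 × 128 = 110.08 now, so the defendant offers 110.08, keeping 189.92.
Round 1 (the plaintiff proposes): the defendant can get 189.92 next round, worth 0.86 × 189.92 = 163.3312 now, so the plaintiff offers 163.3312, keeping 136.6688.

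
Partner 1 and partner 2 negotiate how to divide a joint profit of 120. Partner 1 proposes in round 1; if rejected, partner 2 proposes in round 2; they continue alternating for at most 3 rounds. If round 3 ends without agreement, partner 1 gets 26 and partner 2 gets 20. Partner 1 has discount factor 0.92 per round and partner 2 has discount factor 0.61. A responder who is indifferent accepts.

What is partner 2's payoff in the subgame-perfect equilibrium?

17.08

Work backward from the last round.
Round 3 (partner 1 proposes): partner 2 gets 20 if talks fail, so partner 1 offers 20 and keeps 100.
Round 2 (partner 2 proposes): partner 1 can get 100 next round, worth 0.92 × 100 = 92 now. Partner 2 offers 92 and keeps 120 − 92 = 28.
Round 1 (partner 1 proposes): partner 2 can get 28 next round, worth 0.61 × 28 = 17.08 now. Partner 1 offers 17.08 and keeps 120 − 17.08 = 102.92.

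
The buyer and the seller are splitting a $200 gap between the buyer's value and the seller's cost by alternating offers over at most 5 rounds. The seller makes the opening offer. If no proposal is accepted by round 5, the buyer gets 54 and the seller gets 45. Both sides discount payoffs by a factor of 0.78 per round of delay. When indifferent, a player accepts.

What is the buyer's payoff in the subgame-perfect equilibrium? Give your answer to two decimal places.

Round 5 (the seller proposes): the buyer gets 54 if talks fail, so the seller offers 54 and keeps 146.
Round 4 (the buyer proposes): the seller can get 146 next round, worth 0.78 × 146 = 113.88 now; the buyer offers that and keeps 86.12.
Round 3 (the seller proposes): the buyer can get 86.12 next round, worth 0.78 × 86.12 = 67.1736 now; the seller offers that and keeps 132.8264.
Round 2 (the buyer proposes): the seller can get 132.8264 next round, worth 0.78 × 132.8264 = 103.604592 now, so the buyer offers 103.604592, keeping 96.395408.
Round 1 (the seller proposes): the buyer can get 96.395408 next round, worth 0.78 × 96.395408 = 75.18841824 now, so the seller offers 75.18841824, keeping 124.81158176.

75.19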